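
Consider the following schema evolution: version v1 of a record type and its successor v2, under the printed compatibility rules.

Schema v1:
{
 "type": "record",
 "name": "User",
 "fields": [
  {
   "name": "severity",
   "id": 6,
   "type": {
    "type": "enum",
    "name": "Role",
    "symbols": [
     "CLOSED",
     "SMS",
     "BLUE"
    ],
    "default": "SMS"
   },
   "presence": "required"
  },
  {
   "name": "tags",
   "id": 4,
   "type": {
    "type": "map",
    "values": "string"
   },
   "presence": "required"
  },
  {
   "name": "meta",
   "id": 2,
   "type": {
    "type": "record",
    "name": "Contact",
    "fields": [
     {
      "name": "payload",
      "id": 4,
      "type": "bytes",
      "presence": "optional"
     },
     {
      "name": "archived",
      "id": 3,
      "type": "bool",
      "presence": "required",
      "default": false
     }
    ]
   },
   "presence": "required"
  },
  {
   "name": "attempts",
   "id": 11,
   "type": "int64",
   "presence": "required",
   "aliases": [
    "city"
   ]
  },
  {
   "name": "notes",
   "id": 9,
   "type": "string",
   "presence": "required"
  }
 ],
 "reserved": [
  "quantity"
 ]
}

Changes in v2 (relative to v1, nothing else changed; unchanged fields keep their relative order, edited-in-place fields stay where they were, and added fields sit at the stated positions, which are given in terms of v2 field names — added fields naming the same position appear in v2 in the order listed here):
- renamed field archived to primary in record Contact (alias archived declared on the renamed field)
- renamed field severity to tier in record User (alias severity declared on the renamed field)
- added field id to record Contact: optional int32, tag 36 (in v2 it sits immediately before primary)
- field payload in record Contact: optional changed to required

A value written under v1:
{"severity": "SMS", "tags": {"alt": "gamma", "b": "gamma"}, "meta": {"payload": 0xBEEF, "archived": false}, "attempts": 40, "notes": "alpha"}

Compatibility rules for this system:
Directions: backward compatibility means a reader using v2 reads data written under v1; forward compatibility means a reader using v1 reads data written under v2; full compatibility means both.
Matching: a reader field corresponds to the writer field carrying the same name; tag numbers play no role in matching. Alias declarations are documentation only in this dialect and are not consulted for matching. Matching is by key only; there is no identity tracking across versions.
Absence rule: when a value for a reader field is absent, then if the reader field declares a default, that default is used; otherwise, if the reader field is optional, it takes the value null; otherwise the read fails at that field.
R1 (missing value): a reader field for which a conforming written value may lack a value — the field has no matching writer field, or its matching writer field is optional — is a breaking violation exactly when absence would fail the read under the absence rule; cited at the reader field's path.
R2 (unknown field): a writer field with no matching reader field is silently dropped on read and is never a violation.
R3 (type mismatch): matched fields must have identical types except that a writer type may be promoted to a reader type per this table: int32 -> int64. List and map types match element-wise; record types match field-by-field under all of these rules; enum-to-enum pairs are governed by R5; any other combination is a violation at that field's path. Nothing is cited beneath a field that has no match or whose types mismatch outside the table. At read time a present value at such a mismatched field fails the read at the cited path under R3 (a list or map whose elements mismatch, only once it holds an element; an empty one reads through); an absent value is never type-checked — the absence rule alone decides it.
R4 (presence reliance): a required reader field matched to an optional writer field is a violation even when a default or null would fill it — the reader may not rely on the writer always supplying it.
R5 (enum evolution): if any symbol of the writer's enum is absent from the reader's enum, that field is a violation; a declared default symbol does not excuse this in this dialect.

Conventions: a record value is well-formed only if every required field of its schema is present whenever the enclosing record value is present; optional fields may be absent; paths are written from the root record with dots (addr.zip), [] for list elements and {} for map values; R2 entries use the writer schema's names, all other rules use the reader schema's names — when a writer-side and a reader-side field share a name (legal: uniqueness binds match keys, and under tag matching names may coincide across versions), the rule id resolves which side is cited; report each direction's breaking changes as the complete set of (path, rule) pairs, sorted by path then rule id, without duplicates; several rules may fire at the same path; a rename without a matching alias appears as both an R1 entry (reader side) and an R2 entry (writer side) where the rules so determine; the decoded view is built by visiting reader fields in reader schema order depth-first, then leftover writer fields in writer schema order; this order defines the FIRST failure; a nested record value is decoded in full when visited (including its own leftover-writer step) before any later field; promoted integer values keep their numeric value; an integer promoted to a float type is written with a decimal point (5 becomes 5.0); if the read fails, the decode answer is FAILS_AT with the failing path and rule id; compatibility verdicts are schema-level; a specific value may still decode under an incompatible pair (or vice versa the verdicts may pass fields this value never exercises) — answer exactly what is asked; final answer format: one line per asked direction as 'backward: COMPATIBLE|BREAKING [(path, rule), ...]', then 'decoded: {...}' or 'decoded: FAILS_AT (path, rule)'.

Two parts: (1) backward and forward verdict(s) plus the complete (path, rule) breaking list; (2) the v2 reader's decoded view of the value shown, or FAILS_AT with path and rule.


backward: BREAKING [(meta.payload, R1), (meta.payload, R4), (tier, R1)]; forward: BREAKING [(severity, R1)]; decoded: FAILS_AT (tier, R1)

arrows below run writer -> reader for User
backward on User — v2 reading data written by v1:
  tier has no writer counterpart
  tags: map<string, string> -> map<string, string>, writer required; from tags
  meta: Contact -> Contact, writer required; from meta
  attempts: int64 -> int64, writer required; from attempts
  notes: string -> string, writer required; from notes
  severity (writer side), unknown to reader
  meta.payload: bytes -> bytes, writer optional; from meta.payload
  meta.id has no writer counterpart
  meta.primary has no writer counterpart
  meta.archived (writer side), unknown to reader
  breaking: (meta.payload, R1)
  breaking: (meta.payload, R4)
  breaking: (tier, R1)
  => backward: BREAKING (3)
forward on User — v1 reading data written by v2:
  severity has no writer counterpart
  tags: map<string, string> -> map<string, string>, writer required; from tags
  meta: Contact -> Contact, writer required; from meta
  attempts: int64 -> int64, writer required; from attempts
  notes: string -> string, writer required; from notes
  tier (writer side), unknown to reader
  meta.payload: bytes -> bytes, writer required; from meta.payload
  meta.archived has no writer counterpart
  meta.id (writer side), unknown to reader
  meta.primary (writer side), unknown to reader
  breaking: (severity, R1)
  => forward: BREAKING (1)
decode (reader v2):
  read fails at tier under R1 (no fill)
  => FAILS_AT (tier, R1)


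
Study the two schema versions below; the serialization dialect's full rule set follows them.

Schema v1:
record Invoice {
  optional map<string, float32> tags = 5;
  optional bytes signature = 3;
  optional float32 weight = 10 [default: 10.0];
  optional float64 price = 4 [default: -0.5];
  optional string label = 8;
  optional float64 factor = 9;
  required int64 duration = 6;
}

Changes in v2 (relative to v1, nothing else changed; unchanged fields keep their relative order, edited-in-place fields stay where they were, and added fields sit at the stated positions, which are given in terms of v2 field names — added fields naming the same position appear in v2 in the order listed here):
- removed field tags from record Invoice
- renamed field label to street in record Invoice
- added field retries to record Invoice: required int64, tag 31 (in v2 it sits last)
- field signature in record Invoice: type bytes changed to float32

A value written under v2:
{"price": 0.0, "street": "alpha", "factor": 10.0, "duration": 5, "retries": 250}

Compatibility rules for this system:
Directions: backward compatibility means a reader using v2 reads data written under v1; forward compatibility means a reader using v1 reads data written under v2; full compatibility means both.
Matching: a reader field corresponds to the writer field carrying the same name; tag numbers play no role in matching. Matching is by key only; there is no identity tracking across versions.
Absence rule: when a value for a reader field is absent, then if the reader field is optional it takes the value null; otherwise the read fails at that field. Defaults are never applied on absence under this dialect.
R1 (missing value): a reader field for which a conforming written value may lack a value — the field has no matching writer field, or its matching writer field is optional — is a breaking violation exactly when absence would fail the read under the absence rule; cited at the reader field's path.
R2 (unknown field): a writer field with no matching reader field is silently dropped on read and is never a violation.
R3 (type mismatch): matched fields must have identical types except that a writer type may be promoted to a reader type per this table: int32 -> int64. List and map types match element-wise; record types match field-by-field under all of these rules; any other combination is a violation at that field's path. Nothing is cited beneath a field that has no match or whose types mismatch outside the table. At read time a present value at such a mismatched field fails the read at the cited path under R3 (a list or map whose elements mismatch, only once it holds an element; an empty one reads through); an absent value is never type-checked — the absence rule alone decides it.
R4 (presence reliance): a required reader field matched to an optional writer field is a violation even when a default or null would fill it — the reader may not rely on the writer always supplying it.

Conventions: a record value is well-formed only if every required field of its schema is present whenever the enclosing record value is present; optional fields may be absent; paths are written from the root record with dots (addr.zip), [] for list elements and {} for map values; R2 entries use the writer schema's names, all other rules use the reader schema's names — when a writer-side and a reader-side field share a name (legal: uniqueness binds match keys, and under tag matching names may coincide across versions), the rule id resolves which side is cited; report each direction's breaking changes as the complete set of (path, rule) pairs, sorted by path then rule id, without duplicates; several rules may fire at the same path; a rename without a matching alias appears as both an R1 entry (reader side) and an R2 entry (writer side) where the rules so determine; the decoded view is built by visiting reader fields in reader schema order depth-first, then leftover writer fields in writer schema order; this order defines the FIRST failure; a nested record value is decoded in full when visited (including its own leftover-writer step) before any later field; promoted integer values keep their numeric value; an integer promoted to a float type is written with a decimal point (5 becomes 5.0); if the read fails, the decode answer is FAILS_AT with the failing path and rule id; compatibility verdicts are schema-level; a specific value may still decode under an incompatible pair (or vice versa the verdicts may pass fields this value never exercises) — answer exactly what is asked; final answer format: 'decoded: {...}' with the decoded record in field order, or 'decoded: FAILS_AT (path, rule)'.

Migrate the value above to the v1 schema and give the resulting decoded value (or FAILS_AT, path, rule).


decoded: {"tags": null, "signature": null, "weight": null, "price": 0.0, "label": null, "factor": 10.0, "duration": 5}

arrows below run writer -> reader for Invoice
migrating the Invoice value to v1:
  tags := null (missing; optional => null)
  signature := null (missing; optional => null)
  weight := null (missing; optional => null)
  price := 0.0
  label := null (missing; optional => null)
  factor := 10.0
  duration := 5
  writer street: no reader field; dropped
  writer retries: no reader field; dropped
  => decoded: {"tags": null, "signature": null, "weight": null, "price": 0.0, "label": null, "factor": 10.0, "duration": 5}
ruling out the remaining Invoice differences:
  removed field tags from record Invoice -> no rule fires on it and the decoded Invoice view is identical with or without it
  added field retries to record Invoice: required int64, tag 31 (in v2 it sits last) -> shifts the Invoice verdicts, not this decode
  field signature in record Invoice: type bytes changed to float32 -> shifts the Invoice verdicts, not this decode


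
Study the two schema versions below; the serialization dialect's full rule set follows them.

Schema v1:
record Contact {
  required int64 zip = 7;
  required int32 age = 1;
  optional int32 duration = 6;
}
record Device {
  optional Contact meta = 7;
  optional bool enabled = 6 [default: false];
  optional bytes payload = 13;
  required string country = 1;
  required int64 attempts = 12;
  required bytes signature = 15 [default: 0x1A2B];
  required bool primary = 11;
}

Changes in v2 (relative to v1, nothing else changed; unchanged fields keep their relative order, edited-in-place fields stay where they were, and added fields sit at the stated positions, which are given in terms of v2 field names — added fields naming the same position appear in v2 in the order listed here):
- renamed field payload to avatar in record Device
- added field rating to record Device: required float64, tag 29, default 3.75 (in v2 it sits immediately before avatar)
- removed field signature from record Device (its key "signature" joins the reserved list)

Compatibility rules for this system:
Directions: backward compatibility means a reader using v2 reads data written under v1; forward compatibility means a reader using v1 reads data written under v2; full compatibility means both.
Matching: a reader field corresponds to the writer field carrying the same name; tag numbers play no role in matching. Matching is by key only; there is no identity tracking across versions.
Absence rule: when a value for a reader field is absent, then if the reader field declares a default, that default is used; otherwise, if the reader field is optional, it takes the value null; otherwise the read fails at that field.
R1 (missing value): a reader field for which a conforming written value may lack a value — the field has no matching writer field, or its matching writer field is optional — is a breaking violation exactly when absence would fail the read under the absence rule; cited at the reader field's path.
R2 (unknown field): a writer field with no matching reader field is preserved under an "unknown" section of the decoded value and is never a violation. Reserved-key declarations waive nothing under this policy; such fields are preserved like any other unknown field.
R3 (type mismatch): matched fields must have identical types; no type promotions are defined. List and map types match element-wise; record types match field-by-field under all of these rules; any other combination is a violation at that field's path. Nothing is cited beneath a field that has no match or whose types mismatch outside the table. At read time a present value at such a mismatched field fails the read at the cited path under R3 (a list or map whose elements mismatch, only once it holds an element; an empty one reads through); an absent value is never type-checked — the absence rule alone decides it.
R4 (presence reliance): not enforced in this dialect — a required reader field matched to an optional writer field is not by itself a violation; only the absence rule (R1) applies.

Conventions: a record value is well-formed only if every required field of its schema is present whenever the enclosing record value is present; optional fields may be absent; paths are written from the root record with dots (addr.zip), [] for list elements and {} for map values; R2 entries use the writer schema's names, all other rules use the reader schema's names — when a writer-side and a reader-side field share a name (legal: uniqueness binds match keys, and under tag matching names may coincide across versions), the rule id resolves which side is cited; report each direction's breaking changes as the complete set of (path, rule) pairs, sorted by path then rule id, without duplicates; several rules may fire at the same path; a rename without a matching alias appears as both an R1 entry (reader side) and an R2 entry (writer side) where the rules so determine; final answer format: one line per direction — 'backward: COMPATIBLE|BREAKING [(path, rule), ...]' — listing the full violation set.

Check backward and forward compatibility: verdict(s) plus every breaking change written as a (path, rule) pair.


in Device below, arrows point writer -> reader
backward on Device — v2 reading data written by v1:
  meta: Contact -> Contact, writer optional; from meta
  enabled: bool -> bool, writer optional; from enabled
  rating has no writer counterpart
  avatar has no writer counterpart
  country: string -> string, writer required; from country
  attempts: int64 -> int64, writer required; from attempts
  primary: bool -> bool, writer required; from primary
  payload (writer side), unknown to reader
  signature (writer side), unknown to reader
  meta.zip: int64 -> int64, writer required; from meta.zip
  meta.age: int32 -> int32, writer required; from meta.age
  meta.duration: int32 -> int32, writer optional; from meta.duration
  => backward verdict for Device: COMPATIBLE, no violations
forward on Device — v1 reading data written by v2:
  meta: Contact -> Contact, writer optional; from meta
  enabled: bool -> bool, writer optional; from enabled
  payload has no writer counterpart
  country: string -> string, writer required; from country
  attempts: int64 -> int64, writer required; from attempts
  signature has no writer counterpart
  primary: bool -> bool, writer required; from primary
  rating (writer side), unknown to reader
  avatar (writer side), unknown to reader
  meta.zip: int64 -> int64, writer required; from meta.zip
  meta.age: int32 -> int32, writer required; from meta.age
  meta.duration: int32 -> int32, writer optional; from meta.duration
  => forward verdict for Device: COMPATIBLE, no violations

backward: COMPATIBLE []; forward: COMPATIBLE []


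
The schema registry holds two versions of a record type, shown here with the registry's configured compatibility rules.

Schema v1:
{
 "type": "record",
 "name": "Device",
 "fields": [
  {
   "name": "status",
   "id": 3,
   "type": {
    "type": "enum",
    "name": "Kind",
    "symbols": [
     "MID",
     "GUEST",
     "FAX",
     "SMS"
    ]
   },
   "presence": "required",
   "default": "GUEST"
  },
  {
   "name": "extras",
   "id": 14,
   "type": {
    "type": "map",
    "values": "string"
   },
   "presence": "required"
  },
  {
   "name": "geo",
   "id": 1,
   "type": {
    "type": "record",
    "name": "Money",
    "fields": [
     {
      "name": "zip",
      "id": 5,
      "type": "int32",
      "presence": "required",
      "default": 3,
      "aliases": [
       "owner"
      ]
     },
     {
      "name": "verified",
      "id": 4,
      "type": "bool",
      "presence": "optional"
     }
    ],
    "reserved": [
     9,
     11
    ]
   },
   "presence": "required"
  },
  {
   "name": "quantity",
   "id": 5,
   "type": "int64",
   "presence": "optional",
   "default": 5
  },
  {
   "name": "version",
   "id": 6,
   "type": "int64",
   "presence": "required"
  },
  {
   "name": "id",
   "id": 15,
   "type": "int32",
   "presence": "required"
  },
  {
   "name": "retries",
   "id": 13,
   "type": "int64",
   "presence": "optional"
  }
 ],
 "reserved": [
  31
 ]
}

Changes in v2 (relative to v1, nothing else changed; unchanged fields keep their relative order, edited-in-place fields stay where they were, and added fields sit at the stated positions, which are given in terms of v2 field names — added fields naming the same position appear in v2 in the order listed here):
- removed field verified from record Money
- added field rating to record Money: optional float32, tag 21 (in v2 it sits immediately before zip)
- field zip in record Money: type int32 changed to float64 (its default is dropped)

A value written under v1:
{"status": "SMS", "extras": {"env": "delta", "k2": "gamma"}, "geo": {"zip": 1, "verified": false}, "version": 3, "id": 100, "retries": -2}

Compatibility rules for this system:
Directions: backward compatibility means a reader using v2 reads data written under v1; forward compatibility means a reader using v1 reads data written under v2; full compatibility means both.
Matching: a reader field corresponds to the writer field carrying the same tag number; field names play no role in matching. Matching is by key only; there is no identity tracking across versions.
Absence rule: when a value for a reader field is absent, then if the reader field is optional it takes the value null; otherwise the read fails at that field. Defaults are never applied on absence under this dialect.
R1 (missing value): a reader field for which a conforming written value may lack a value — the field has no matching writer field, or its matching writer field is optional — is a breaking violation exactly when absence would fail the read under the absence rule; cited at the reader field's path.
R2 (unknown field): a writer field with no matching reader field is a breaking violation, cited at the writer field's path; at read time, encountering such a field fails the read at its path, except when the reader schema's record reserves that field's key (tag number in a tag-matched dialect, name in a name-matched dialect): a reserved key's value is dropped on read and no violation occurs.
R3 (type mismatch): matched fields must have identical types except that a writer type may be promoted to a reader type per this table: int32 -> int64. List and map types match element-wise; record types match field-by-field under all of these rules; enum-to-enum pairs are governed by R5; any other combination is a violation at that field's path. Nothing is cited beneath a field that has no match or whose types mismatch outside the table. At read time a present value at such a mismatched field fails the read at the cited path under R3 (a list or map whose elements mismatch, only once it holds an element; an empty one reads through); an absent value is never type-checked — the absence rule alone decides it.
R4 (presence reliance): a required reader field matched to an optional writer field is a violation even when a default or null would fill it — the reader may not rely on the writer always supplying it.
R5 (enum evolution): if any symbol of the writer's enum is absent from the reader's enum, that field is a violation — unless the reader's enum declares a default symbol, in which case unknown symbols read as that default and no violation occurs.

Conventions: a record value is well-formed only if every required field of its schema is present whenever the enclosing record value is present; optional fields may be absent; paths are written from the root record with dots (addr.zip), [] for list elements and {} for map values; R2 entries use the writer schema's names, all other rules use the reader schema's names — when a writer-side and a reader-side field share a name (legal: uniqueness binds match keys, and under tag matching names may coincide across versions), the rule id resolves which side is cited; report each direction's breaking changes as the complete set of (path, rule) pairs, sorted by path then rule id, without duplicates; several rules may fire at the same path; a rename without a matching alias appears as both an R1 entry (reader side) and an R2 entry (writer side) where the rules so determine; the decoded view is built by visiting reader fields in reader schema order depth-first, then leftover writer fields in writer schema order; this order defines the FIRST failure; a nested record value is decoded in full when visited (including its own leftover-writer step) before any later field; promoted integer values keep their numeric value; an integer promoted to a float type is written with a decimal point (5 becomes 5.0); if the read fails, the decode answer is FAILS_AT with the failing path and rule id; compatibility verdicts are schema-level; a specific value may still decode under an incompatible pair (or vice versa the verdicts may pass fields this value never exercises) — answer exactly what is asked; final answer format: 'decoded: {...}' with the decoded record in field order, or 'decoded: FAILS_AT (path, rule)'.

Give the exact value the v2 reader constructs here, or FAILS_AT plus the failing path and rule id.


the writer's type comes first in each Device pair
decode walk for Device under reader schema v2:
  status := "SMS"
  extras := {"env": "delta", "k2": "gamma"}
  geo.rating := null (not supplied -> null)
  read fails at geo.zip under R3
  => FAILS_AT (geo.zip, R3)
ruling out the remaining Device differences:
  removed field verified from record Money -> a verdict-level change on Device — the shown value reads the same
  added field rating to record Money: optional float32, tag 21 (in v2 it sits immediately before zip) -> a verdict-level change on Device — the shown value reads the same

decoded: FAILS_AT (geo.zip, R3)


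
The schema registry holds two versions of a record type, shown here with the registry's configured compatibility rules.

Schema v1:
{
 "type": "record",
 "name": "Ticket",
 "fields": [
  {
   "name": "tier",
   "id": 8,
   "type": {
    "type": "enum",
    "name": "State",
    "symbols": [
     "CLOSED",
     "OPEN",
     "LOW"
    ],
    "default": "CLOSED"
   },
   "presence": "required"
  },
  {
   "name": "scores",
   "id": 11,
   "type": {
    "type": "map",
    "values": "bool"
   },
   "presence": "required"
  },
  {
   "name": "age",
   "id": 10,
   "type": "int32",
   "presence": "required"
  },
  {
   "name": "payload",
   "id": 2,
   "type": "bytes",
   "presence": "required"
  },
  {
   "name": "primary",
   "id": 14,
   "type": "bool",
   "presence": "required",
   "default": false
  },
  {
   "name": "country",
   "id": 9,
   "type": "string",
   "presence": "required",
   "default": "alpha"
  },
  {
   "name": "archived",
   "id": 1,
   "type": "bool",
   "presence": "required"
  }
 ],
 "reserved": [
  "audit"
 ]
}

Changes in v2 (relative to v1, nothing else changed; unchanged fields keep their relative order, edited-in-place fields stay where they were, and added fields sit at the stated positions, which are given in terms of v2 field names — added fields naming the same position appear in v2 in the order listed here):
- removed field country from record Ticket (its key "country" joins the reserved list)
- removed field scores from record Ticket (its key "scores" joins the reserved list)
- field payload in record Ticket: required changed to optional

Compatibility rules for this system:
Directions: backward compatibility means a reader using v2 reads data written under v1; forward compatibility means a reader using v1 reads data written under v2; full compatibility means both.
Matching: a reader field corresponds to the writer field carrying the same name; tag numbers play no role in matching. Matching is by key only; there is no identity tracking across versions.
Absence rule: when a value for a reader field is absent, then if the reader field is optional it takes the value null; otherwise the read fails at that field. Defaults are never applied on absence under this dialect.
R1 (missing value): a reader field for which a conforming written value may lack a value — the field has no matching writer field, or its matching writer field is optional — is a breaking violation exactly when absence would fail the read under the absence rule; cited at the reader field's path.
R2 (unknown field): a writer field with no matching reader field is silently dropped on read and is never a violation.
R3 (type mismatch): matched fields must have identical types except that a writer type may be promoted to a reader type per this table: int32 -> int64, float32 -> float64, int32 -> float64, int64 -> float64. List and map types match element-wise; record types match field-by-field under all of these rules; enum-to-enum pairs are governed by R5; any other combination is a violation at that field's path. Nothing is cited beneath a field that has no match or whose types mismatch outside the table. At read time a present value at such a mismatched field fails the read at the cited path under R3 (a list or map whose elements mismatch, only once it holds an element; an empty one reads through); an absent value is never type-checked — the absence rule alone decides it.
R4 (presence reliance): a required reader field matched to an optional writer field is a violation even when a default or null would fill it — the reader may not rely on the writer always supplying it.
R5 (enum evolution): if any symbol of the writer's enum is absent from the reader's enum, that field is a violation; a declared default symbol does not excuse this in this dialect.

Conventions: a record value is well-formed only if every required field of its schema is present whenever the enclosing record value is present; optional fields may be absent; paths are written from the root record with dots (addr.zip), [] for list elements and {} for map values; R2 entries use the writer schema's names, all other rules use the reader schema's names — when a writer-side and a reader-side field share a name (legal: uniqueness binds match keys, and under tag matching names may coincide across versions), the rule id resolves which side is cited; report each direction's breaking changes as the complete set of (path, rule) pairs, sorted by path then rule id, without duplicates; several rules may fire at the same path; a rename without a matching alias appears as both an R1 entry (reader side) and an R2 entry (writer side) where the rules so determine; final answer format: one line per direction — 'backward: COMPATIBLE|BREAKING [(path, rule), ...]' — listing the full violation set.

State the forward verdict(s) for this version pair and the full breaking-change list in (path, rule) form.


each type pair in Ticket: writer, then reader
forward on Ticket — v1 reading data written by v2:
  tier: paired with writer tier (State -> State; writer required)
  scores has no writer counterpart
  age: paired with writer age (int32 -> int32; writer required)
  payload: paired with writer payload (bytes -> bytes; writer optional)
  primary: paired with writer primary (bool -> bool; writer required)
  country has no writer counterpart
  archived: paired with writer archived (bool -> bool; writer required)
  R1 fires at country
  R1 fires at payload
  R4 fires at payload
  R1 fires at scores
  => 4 violation(s): forward is BREAKING for Ticket

forward: BREAKING [(country, R1), (payload, R1), (payload, R4), (scores, R1)]


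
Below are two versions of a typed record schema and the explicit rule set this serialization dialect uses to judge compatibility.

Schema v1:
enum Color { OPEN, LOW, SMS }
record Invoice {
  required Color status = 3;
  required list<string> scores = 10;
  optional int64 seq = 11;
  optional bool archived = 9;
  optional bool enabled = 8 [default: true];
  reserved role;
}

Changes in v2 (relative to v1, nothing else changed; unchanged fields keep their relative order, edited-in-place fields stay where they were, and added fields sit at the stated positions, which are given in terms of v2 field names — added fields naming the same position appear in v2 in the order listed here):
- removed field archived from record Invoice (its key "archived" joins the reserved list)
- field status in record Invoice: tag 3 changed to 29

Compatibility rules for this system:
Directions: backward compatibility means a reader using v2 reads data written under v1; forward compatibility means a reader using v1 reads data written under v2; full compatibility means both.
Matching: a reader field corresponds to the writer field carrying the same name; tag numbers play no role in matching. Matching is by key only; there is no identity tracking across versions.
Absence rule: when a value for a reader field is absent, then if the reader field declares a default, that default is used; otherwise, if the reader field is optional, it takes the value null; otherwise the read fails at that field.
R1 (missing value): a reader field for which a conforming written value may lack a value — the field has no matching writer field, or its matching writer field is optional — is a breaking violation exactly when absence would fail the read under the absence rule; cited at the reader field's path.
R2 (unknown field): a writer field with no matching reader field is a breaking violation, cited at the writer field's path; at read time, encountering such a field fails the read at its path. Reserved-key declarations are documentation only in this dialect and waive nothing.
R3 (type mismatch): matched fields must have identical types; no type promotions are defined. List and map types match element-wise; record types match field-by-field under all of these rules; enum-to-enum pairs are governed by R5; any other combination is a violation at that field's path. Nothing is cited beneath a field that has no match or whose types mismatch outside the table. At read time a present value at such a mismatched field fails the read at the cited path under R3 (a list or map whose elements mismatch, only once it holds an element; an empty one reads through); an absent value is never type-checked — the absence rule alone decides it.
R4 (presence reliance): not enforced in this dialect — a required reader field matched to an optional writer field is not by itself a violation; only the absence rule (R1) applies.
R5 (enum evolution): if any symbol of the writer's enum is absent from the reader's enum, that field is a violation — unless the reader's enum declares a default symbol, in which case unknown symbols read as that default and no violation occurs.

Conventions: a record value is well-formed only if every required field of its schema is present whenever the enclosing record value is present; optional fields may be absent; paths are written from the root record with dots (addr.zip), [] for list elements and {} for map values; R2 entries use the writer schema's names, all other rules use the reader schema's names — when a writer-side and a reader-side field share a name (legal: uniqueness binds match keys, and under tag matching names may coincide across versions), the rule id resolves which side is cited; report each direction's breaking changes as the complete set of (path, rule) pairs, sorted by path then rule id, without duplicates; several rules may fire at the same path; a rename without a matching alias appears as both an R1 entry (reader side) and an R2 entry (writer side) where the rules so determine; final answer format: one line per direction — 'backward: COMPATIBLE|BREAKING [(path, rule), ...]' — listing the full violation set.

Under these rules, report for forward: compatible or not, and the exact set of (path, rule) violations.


in Invoice below, arrows point writer -> reader
checking forward for Invoice: reader v1 against writer v2:
  Color -> Color, writer required: status aligns to status
  list<string> -> list<string>, writer required: scores aligns to scores
  int64 -> int64, writer optional: seq aligns to seq
  no writer field matches reader archived
  bool -> bool, writer optional: enabled aligns to enabled
  => forward: COMPATIBLE
the rest of the Invoice diff is inert for this question:
  removed field archived from record Invoice (its key "archived" joins the reserved list) -> fires only in the backward direction of Invoice, which is not asked here
  field status in record Invoice: tag 3 changed to 29 -> inert for the asked Invoice verdict: nothing fires

forward: COMPATIBLE []


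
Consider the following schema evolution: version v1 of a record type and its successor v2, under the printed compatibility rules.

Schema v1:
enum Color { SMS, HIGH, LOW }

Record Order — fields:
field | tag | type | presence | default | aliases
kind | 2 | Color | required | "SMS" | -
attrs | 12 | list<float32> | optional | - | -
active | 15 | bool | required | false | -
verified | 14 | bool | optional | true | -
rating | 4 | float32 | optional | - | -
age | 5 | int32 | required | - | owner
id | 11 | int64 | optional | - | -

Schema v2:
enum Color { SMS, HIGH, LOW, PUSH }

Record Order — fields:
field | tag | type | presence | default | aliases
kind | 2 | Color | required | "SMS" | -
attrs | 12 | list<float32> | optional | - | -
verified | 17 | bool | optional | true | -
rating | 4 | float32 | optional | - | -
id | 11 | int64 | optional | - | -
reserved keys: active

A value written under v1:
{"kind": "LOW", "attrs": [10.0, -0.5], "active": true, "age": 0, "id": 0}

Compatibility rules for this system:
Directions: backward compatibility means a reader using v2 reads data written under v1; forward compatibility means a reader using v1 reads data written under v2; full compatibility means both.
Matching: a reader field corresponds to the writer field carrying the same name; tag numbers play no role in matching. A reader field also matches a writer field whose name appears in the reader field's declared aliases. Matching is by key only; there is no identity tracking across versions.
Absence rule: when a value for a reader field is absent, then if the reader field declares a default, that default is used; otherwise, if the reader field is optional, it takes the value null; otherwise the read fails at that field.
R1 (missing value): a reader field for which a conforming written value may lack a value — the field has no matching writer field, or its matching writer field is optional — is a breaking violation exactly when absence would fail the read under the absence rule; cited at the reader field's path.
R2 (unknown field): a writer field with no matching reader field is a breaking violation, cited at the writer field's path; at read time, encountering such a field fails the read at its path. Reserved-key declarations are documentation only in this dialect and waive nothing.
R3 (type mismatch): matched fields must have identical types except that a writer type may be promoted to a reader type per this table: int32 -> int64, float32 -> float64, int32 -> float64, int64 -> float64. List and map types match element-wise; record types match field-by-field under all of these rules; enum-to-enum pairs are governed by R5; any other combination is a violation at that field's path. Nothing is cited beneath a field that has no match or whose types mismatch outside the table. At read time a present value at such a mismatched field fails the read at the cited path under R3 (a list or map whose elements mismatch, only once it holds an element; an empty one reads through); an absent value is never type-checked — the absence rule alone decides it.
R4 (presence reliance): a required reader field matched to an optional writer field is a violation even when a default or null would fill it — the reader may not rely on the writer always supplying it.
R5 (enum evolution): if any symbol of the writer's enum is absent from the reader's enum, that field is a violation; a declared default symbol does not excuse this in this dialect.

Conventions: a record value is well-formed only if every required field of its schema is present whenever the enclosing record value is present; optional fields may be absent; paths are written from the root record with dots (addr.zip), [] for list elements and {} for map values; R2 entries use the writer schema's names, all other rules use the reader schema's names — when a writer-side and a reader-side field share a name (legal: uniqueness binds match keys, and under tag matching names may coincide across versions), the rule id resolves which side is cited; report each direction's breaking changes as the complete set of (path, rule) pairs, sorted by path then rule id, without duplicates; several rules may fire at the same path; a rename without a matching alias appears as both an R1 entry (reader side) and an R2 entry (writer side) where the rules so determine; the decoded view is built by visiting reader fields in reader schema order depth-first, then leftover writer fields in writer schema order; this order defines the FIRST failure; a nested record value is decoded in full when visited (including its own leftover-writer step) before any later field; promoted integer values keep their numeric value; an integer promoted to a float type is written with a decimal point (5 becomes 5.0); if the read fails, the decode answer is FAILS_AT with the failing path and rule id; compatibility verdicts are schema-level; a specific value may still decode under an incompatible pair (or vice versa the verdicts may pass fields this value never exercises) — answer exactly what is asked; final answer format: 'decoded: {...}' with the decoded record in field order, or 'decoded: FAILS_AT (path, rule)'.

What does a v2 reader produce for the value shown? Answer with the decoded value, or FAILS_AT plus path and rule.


decoded: FAILS_AT (active, R2)

arrows below run writer -> reader for Order
migrating the Order value to v2:
  kind := "LOW"
  attrs := [10.0, -0.5]
  verified := true (no value, default fills)
  rating := null (not supplied -> null)
  id := 0
  read fails at active under R2 (unknown field)
  => FAILS_AT (active, R2)
the rest of the Order diff is inert for this question:
  removed field age from record Order -> a verdict-level change on Order — the shown value reads the same
  field verified in record Order: tag 14 changed to 17 -> fires no rule on Order under this dialect and leaves the result unchanged
  enum Color (field kind in record Order): symbol PUSH added -> a verdict-level change on Order — the shown value reads the same
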